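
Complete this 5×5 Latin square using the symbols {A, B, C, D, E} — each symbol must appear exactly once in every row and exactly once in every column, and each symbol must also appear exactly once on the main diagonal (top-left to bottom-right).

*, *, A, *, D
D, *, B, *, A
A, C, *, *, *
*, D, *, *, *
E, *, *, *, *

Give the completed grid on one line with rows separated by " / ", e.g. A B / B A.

C B A E D / D E B C A / A C D B E / B D E A C / E A C D B

(r2,c2) = E
(r2,c4) = C
(r3,c3) = D
(r5,c3) = C
(r5,c5) = B
(r1,c1) = C
(r1,c2) = B
(r1,c4) = E
(r3,c4) = B
(r3,c5) = E
(r4,c1) = B
(r4,c3) = E
(r4,c4) = A
(r4,c5) = C
(r5,c2) = A
(r5,c4) = D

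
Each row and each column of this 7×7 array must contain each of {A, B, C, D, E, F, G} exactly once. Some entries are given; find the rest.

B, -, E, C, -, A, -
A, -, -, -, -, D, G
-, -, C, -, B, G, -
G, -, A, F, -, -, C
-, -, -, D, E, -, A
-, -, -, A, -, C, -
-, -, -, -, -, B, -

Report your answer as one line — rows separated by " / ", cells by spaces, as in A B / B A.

B F E C G A D / A E F B C D G / D A C E B G F / G B A F D E C / C G B D E F A / E D G A F C B / F C D G A B E

(r3,c4) = E
(r4,c5) = D
(r4,c6) = E
(r5,c6) = F
(r7,c4) = G
(r2,c4) = B
(r4,c2) = B
(r5,c1) = C
(r5,c2) = G
(r5,c3) = B
(r2,c3) = F
(r2,c5) = C
(r7,c3) = D
(r2,c2) = E
(r6,c3) = G
(r6,c5) = F
(r7,c5) = A
(r1,c5) = G
(r6,c2) = D
(r1,c2) = F
(r1,c7) = D
(r3,c2) = A
(r3,c7) = F
(r6,c1) = E
(r6,c7) = B
(r7,c1) = F
(r7,c2) = C
(r7,c7) = E
(r3,c1) = D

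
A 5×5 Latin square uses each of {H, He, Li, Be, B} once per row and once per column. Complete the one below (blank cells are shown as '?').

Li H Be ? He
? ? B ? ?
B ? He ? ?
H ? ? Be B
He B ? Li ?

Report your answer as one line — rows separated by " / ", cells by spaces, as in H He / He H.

Li H Be B He / Be Li B He H / B Be He H Li / H He Li Be B / He B H Li Be

(r1,c4) = B
(r2,c1) = Be
(r3,c4) = H
(r4,c3) = Li
(r5,c3) = H
(r5,c5) = Be
(r2,c4) = He
(r3,c5) = Li
(r4,c2) = He
(r2,c2) = Li
(r2,c5) = H
(r3,c2) = Be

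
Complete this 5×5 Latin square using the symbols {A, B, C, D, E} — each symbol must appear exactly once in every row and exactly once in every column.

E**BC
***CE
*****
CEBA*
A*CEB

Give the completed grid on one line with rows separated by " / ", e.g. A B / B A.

E A D B C / D B A C E / B C E D A / C E B A D / A D C E B

(r3,c4) = D
(r3,c5) = A
(r4,c5) = D
(r5,c2) = D
(r1,c2) = A
(r1,c3) = D
(r2,c2) = B
(r2,c3) = A
(r3,c1) = B
(r3,c2) = C
(r3,c3) = E
(r2,c1) = D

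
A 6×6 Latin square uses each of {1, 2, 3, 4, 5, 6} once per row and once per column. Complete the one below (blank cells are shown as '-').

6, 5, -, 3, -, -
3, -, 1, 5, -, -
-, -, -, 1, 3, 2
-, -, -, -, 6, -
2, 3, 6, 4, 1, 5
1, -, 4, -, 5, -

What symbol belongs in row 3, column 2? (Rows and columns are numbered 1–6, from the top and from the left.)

6

(r1,c3): row 1 has {3,5,6}; column 3 has {1,4,6}, so it must be 2.
(r1,c5): row 1 has {2,3,5,6}; column 5 has {1,3,5,6}, so it must be 4.
(r1,c6): row 1 has {2,3,4,5,6}; column 6 has {2,5}, so it must be 1.
(r2,c5): row 2 has {1,3,5}; column 5 has {1,3,4,5,6}, so it must be 2.
(r3,c3): row 3 has {1,2,3}; column 3 has {1,2,4,6}, so it must be 5.
(r4,c3): row 4 has {6}; column 3 has {1,2,4,5,6}, so it must be 3.
(r4,c4): row 4 has {3,6}; column 4 has {1,3,4,5}, so it must be 2.
(r4,c6): row 4 has {2,3,6}; column 6 has {1,2,5}, so it must be 4.
(r6,c4): row 6 has {1,4,5}; column 4 has {1,2,3,4,5}, so it must be 6.
(r6,c6): row 6 has {1,4,5,6}; column 6 has {1,2,4,5}, so it must be 3.
(r2,c6): row 2 has {1,2,3,5}; column 6 has {1,2,3,4,5}, so it must be 6.
(r3,c1): row 3 has {1,2,3,5}; column 1 has {1,2,3,6}, so it must be 4.
(r3,c2): row 3 has {1,2,3,4,5}; column 2 has {3,5}, so it must be 6.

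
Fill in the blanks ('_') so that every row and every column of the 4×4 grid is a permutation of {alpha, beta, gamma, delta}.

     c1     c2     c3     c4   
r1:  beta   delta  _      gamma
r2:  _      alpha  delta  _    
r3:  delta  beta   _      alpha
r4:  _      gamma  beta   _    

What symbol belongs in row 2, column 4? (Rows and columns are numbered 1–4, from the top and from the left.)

Cell (r1,c3): row 1 has {beta,gamma,delta}; column 3 has {beta,delta} → alpha.
Cell (r2,c1): row 2 has {alpha,delta}; column 1 has {beta,delta} → gamma.
Cell (r2,c4): row 2 has {alpha,gamma,delta}; column 4 has {alpha,gamma} → beta.

beta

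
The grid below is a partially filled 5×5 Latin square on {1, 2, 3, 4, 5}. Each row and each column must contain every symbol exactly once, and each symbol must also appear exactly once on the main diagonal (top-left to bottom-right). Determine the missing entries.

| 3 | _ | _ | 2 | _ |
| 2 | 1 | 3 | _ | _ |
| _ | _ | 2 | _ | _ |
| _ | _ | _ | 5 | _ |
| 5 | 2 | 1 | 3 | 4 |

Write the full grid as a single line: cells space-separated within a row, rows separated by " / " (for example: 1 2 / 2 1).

3 4 5 2 1 / 2 1 3 4 5 / 4 5 2 1 3 / 1 3 4 5 2 / 5 2 1 3 4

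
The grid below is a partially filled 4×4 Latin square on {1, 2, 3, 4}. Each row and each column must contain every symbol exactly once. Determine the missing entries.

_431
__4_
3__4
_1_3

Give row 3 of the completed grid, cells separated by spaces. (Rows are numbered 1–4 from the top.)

3 2 1 4

(r1,c1) = 2
(r2,c1) = 1
(r2,c4) = 2
(r3,c2) = 2
(r3,c3) = 1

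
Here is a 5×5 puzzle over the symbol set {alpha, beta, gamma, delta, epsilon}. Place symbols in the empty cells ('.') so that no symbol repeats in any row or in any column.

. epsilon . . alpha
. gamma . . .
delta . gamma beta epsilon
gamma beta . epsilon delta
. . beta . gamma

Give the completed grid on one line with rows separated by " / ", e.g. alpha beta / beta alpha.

beta epsilon delta gamma alpha / alpha gamma epsilon delta beta / delta alpha gamma beta epsilon / gamma beta alpha epsilon delta / epsilon delta beta alpha gamma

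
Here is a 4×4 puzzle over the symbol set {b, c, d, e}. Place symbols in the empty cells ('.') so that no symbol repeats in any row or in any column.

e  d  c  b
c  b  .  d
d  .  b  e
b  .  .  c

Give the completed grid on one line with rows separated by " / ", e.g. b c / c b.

e d c b / c b e d / d c b e / b e d c

row 2 has {b,c,d}; column 3 has {b,c} — only e is left for (r2,c3).
row 3 has {b,d,e}; column 2 has {b,d} — only c is left for (r3,c2).
row 4 has {b,c}; column 2 has {b,c,d} — only e is left for (r4,c2).
row 4 has {b,c,e}; column 3 has {b,c,e} — only d is left for (r4,c3).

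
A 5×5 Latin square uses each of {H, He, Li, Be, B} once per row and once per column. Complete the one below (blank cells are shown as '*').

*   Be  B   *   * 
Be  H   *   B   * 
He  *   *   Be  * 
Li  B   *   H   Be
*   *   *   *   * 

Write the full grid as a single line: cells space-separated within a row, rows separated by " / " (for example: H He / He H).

H Be B He Li / Be H Li B He / He Li H Be B / Li B He H Be / B He Be Li H

(r1,c1) = H
(r3,c2) = Li
(r3,c3) = H
(r3,c5) = B
(r4,c3) = He
(r5,c1) = B
(r5,c2) = He
(r5,c4) = Li
(r5,c5) = H
(r1,c4) = He
(r1,c5) = Li
(r2,c3) = Li
(r2,c5) = He
(r5,c3) = Be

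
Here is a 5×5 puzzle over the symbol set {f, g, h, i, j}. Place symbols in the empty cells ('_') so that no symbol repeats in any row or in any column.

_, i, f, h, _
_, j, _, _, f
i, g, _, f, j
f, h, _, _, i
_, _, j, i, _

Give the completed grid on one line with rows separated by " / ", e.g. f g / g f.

Cell (r1,c5): row 1 has {f,h,i}; column 5 has {f,i,j} → g.
Cell (r2,c4): row 2 has {f,j}; column 4 has {f,h,i} → g.
Cell (r3,c3): row 3 has {f,g,i,j}; column 3 has {f,j} → h.
Cell (r4,c3): row 4 has {f,h,i}; column 3 has {f,h,j} → g.
Cell (r4,c4): row 4 has {f,g,h,i}; column 4 has {f,g,h,i} → j.
Cell (r5,c2): row 5 has {i,j}; column 2 has {g,h,i,j} → f.
Cell (r5,c5): row 5 has {f,i,j}; column 5 has {f,g,i,j} → h.
Cell (r1,c1): row 1 has {f,g,h,i}; column 1 has {f,i} → j.
Cell (r2,c1): row 2 has {f,g,j}; column 1 has {f,i,j} → h.
Cell (r2,c3): row 2 has {f,g,h,j}; column 3 has {f,g,h,j} → i.
Cell (r5,c1): row 5 has {f,h,i,j}; column 1 has {f,h,i,j} → g.

j i f h g / h j i g f / i g h f j / f h g j i / g f j i h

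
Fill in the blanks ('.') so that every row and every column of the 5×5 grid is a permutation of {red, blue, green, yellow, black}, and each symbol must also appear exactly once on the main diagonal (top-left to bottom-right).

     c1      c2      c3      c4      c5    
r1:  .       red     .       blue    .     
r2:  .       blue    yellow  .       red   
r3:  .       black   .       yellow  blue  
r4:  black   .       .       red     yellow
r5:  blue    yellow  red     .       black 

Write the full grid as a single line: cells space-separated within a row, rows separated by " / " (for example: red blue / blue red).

yellow red black blue green / green blue yellow black red / red black green yellow blue / black green blue red yellow / blue yellow red green black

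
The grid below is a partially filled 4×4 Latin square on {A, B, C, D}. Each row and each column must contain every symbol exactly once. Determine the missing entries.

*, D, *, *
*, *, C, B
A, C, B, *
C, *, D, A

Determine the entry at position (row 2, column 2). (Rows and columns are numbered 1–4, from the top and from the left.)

A

(r1,c1): row 1 has {D}; column 1 has {A,C}, so it must be B.
(r1,c3): row 1 has {B,D}; column 3 has {B,C,D}, so it must be A.
(r1,c4): row 1 has {A,B,D}; column 4 has {A,B}, so it must be C.
(r2,c1): row 2 has {B,C}; column 1 has {A,B,C}, so it must be D.
(r2,c2): row 2 has {B,C,D}; column 2 has {C,D}, so it must be A.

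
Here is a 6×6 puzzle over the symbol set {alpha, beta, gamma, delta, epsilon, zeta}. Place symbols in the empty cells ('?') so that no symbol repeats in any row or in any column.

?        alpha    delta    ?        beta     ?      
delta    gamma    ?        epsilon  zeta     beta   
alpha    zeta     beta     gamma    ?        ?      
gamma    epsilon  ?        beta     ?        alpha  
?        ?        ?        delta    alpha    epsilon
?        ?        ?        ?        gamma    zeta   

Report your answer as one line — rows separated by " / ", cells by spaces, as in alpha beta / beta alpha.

(r1,c4) = zeta
(r1,c6) = gamma
(r2,c3) = alpha
(r3,c6) = delta
(r4,c3) = zeta
(r4,c5) = delta
(r5,c2) = beta
(r5,c3) = gamma
(r6,c2) = delta
(r6,c3) = epsilon
(r6,c4) = alpha
(r1,c1) = epsilon
(r3,c5) = epsilon
(r5,c1) = zeta
(r6,c1) = beta

epsilon alpha delta zeta beta gamma / delta gamma alpha epsilon zeta beta / alpha zeta beta gamma epsilon delta / gamma epsilon zeta beta delta alpha / zeta beta gamma delta alpha epsilon / beta delta epsilon alpha gamma zeta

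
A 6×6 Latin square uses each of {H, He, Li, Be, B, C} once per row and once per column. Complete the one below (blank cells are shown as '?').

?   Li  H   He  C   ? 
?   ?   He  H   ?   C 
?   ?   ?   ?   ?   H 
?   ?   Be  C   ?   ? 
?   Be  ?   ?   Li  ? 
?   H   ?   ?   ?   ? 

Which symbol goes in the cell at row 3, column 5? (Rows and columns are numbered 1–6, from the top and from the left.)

B

At row 2, column 2: row 2 has {H,He,C}; column 2 has {H,Li,Be}; that leaves B.
At row 2, column 5: row 2 has {H,He,B,C}; column 5 has {Li,C}; that leaves Be.
At row 4, column 2: row 4 has {Be,C}; column 2 has {H,Li,Be,B}; that leaves He.
At row 5, column 4: row 5 has {Li,Be}; column 4 has {H,He,C}; that leaves B.
At row 5, column 6: row 5 has {Li,Be,B}; column 6 has {H,C}; that leaves He.
At row 2, column 1: row 2 has {H,He,Be,B,C}; column 1 is empty so far; that leaves Li.
At row 3, column 2: row 3 has {H}; column 2 has {H,He,Li,Be,B}; that leaves C.
At row 5, column 3: row 5 has {He,Li,Be,B}; column 3 has {H,He,Be}; that leaves C.
At row 5, column 1: row 5 has {He,Li,Be,B,C}; column 1 has {Li}; that leaves H.
At row 4, column 1: row 4 has {He,Be,C}; column 1 has {H,Li}; that leaves B.
At row 4, column 5: row 4 has {He,Be,B,C}; column 5 has {Li,Be,C}; that leaves H.
At row 4, column 6: row 4 has {H,He,Be,B,C}; column 6 has {H,He,C}; that leaves Li.
At row 1, column 1: row 1 has {H,He,Li,C}; column 1 has {H,Li,B}; that leaves Be.
At row 1, column 6: row 1 has {H,He,Li,Be,C}; column 6 has {H,He,Li,C}; that leaves B.
At row 3, column 1: row 3 has {H,C}; column 1 has {H,Li,Be,B}; that leaves He.
At row 3, column 5: row 3 has {H,He,C}; column 5 has {H,Li,Be,C}; that leaves B.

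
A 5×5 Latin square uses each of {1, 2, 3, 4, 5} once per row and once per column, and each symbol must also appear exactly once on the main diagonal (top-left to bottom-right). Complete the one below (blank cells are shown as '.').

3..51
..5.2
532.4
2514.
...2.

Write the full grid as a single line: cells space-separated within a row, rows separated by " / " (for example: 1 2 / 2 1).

3 2 4 5 1 / 4 1 5 3 2 / 5 3 2 1 4 / 2 5 1 4 3 / 1 4 3 2 5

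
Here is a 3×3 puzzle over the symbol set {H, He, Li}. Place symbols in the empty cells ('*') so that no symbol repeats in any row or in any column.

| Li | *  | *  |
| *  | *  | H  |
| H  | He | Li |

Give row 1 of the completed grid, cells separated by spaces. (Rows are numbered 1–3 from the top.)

Li H He

row 1 has {Li}; column 2 has {He} — only H is left for (r1,c2).
row 1 has {H,Li}; column 3 has {H,Li} — only He is left for (r1,c3).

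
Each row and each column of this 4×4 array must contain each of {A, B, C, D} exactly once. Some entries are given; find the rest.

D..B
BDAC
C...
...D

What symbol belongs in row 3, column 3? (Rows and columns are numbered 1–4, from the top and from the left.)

D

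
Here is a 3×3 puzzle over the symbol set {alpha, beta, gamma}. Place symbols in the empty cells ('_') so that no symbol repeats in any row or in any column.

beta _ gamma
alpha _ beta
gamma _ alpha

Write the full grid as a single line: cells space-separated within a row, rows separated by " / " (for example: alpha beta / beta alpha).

beta alpha gamma / alpha gamma beta / gamma beta alpha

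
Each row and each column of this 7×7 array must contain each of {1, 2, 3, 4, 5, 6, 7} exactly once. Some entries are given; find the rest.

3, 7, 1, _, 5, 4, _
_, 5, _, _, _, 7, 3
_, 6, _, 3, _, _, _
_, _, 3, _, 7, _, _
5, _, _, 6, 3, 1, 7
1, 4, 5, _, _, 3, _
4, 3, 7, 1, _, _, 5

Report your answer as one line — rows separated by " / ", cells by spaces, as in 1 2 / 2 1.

3 7 1 2 5 4 6 / 2 5 6 4 1 7 3 / 7 6 2 3 4 5 1 / 6 1 3 5 7 2 4 / 5 2 4 6 3 1 7 / 1 4 5 7 6 3 2 / 4 3 7 1 2 6 5

At row 1, column 4: row 1 has {1,3,4,5,7}; column 4 has {1,3,6}; that leaves 2.
At row 1, column 7: row 1 has {1,2,3,4,5,7}; column 7 has {3,5,7}; that leaves 6.
At row 2, column 4: row 2 has {3,5,7}; column 4 has {1,2,3,6}; that leaves 4.
At row 4, column 4: row 4 has {3,7}; column 4 has {1,2,3,4,6}; that leaves 5.
At row 5, column 2: row 5 has {1,3,5,6,7}; column 2 has {3,4,5,6,7}; that leaves 2.
At row 5, column 3: row 5 has {1,2,3,5,6,7}; column 3 has {1,3,5,7}; that leaves 4.
At row 6, column 4: row 6 has {1,3,4,5}; column 4 has {1,2,3,4,5,6}; that leaves 7.
At row 6, column 7: row 6 has {1,3,4,5,7}; column 7 has {3,5,6,7}; that leaves 2.
At row 3, column 3: row 3 has {3,6}; column 3 has {1,3,4,5,7}; that leaves 2.
At row 3, column 6: row 3 has {2,3,6}; column 6 has {1,3,4,7}; that leaves 5.
At row 4, column 2: row 4 has {3,5,7}; column 2 has {2,3,4,5,6,7}; that leaves 1.
At row 4, column 7: row 4 has {1,3,5,7}; column 7 has {2,3,5,6,7}; that leaves 4.
At row 6, column 5: row 6 has {1,2,3,4,5,7}; column 5 has {3,5,7}; that leaves 6.
At row 7, column 5: row 7 has {1,3,4,5,7}; column 5 has {3,5,6,7}; that leaves 2.
At row 7, column 6: row 7 has {1,2,3,4,5,7}; column 6 has {1,3,4,5,7}; that leaves 6.
At row 2, column 3: row 2 has {3,4,5,7}; column 3 has {1,2,3,4,5,7}; that leaves 6.
At row 2, column 5: row 2 has {3,4,5,6,7}; column 5 has {2,3,5,6,7}; that leaves 1.
At row 3, column 1: row 3 has {2,3,5,6}; column 1 has {1,3,4,5}; that leaves 7.
At row 3, column 5: row 3 has {2,3,5,6,7}; column 5 has {1,2,3,5,6,7}; that leaves 4.
At row 3, column 7: row 3 has {2,3,4,5,6,7}; column 7 has {2,3,4,5,6,7}; that leaves 1.
At row 4, column 6: row 4 has {1,3,4,5,7}; column 6 has {1,3,4,5,6,7}; that leaves 2.
At row 2, column 1: row 2 has {1,3,4,5,6,7}; column 1 has {1,3,4,5,7}; that leaves 2.
At row 4, column 1: row 4 has {1,2,3,4,5,7}; column 1 has {1,2,3,4,5,7}; that leaves 6.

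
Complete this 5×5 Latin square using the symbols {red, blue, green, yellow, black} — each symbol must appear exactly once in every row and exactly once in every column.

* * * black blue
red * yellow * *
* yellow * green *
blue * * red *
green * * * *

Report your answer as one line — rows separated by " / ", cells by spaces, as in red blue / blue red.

yellow red green black blue / red black yellow blue green / black yellow blue green red / blue green black red yellow / green blue red yellow black

row 1 has {blue,black}; column 1 has {red,blue,green} — only yellow is left for (r1,c1).
row 2 has {red,yellow}; column 4 has {red,green,black} — only blue is left for (r2,c4).
row 3 has {green,yellow}; column 1 has {red,blue,green,yellow} — only black is left for (r3,c1).
row 3 has {green,yellow,black}; column 5 has {blue} — only red is left for (r3,c5).
row 5 has {green}; column 4 has {red,blue,green,black} — only yellow is left for (r5,c4).
row 5 has {green,yellow}; column 5 has {red,blue} — only black is left for (r5,c5).
row 2 has {red,blue,yellow}; column 5 has {red,blue,black} — only green is left for (r2,c5).
row 3 has {red,green,yellow,black}; column 3 has {yellow} — only blue is left for (r3,c3).
row 4 has {red,blue}; column 5 has {red,blue,green,black} — only yellow is left for (r4,c5).
row 5 has {green,yellow,black}; column 3 has {blue,yellow} — only red is left for (r5,c3).
row 1 has {blue,yellow,black}; column 3 has {red,blue,yellow} — only green is left for (r1,c3).
row 2 has {red,blue,green,yellow}; column 2 has {yellow} — only black is left for (r2,c2).
row 4 has {red,blue,yellow}; column 2 has {yellow,black} — only green is left for (r4,c2).
row 4 has {red,blue,green,yellow}; column 3 has {red,blue,green,yellow} — only black is left for (r4,c3).
row 5 has {red,green,yellow,black}; column 2 has {green,yellow,black} — only blue is left for (r5,c2).
row 1 has {blue,green,yellow,black}; column 2 has {blue,green,yellow,black} — only red is left for (r1,c2).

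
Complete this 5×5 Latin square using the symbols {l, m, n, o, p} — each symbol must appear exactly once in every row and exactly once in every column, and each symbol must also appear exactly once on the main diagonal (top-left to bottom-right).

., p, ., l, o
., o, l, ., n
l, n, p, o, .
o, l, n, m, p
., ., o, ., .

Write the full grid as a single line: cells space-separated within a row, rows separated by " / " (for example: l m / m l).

At row 1, column 1: row 1 has {l,o,p}; column 1 has {l,o}; the diagonal has {m,o,p}; that leaves n.
At row 1, column 3: row 1 has {l,n,o,p}; column 3 has {l,n,o,p}; that leaves m.
At row 2, column 4: row 2 has {l,n,o}; column 4 has {l,m,o}; that leaves p.
At row 3, column 5: row 3 has {l,n,o,p}; column 5 has {n,o,p}; that leaves m.
At row 5, column 2: row 5 has {o}; column 2 has {l,n,o,p}; that leaves m.
At row 5, column 4: row 5 has {m,o}; column 4 has {l,m,o,p}; that leaves n.
At row 5, column 5: row 5 has {m,n,o}; column 5 has {m,n,o,p}; the diagonal has {m,n,o,p}; that leaves l.
At row 2, column 1: row 2 has {l,n,o,p}; column 1 has {l,n,o}; that leaves m.
At row 5, column 1: row 5 has {l,m,n,o}; column 1 has {l,m,n,o}; that leaves p.

n p m l o / m o l p n / l n p o m / o l n m p / p m o n l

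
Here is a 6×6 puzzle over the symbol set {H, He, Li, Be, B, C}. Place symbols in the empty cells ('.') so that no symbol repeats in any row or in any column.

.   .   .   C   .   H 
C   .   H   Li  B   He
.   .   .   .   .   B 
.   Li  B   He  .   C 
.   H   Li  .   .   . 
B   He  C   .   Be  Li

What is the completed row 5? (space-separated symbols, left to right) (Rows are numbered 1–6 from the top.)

He H Li B C Be

(r2,c2) = Be
(r3,c2) = C
(r4,c5) = H
(r5,c6) = Be
(r6,c4) = H
(r1,c2) = B
(r3,c4) = Be
(r4,c1) = Be
(r5,c1) = He
(r5,c4) = B
(r5,c5) = C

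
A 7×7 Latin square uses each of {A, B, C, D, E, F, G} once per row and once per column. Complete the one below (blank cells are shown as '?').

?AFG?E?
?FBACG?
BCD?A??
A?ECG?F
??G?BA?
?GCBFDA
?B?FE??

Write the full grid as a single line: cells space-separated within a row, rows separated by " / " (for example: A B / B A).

C A F G D E B / D F B A C G E / B C D E A F G / A D E C G B F / F E G D B A C / E G C B F D A / G B A F E C D

row 1 has {A,E,F,G}; column 5 has {A,B,C,E,F,G} — only D is left for (r1,c5).
row 3 has {A,B,C,D}; column 4 has {A,B,C,F,G} — only E is left for (r3,c4).
row 3 has {A,B,C,D,E}; column 6 has {A,D,E,G} — only F is left for (r3,c6).
row 3 has {A,B,C,D,E,F}; column 7 has {A,F} — only G is left for (r3,c7).
row 4 has {A,C,E,F,G}; column 2 has {A,B,C,F,G} — only D is left for (r4,c2).
row 4 has {A,C,D,E,F,G}; column 6 has {A,D,E,F,G} — only B is left for (r4,c6).
row 5 has {A,B,G}; column 2 has {A,B,C,D,F,G} — only E is left for (r5,c2).
row 5 has {A,B,E,G}; column 4 has {A,B,C,E,F,G} — only D is left for (r5,c4).
row 5 has {A,B,D,E,G}; column 7 has {A,F,G} — only C is left for (r5,c7).
row 6 has {A,B,C,D,F,G}; column 1 has {A,B} — only E is left for (r6,c1).
row 7 has {B,E,F}; column 3 has {B,C,D,E,F,G} — only A is left for (r7,c3).
row 7 has {A,B,E,F}; column 6 has {A,B,D,E,F,G} — only C is left for (r7,c6).
row 7 has {A,B,C,E,F}; column 7 has {A,C,F,G} — only D is left for (r7,c7).
row 1 has {A,D,E,F,G}; column 1 has {A,B,E} — only C is left for (r1,c1).
row 1 has {A,C,D,E,F,G}; column 7 has {A,C,D,F,G} — only B is left for (r1,c7).
row 2 has {A,B,C,F,G}; column 1 has {A,B,C,E} — only D is left for (r2,c1).
row 2 has {A,B,C,D,F,G}; column 7 has {A,B,C,D,F,G} — only E is left for (r2,c7).
row 5 has {A,B,C,D,E,G}; column 1 has {A,B,C,D,E} — only F is left for (r5,c1).
row 7 has {A,B,C,D,E,F}; column 1 has {A,B,C,D,E,F} — only G is left for (r7,c1).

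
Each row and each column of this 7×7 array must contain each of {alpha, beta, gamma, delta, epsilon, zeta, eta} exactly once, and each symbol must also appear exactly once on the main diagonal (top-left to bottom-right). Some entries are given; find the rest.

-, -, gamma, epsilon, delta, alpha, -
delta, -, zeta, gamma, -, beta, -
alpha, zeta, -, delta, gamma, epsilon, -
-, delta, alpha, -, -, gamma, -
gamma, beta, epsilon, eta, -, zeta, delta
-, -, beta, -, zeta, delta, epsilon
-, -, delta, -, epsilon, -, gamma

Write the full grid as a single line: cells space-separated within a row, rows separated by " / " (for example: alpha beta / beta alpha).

beta eta gamma epsilon delta alpha zeta / delta epsilon zeta gamma eta beta alpha / alpha zeta eta delta gamma epsilon beta / epsilon delta alpha zeta beta gamma eta / gamma beta epsilon eta alpha zeta delta / eta gamma beta alpha zeta delta epsilon / zeta alpha delta beta epsilon eta gamma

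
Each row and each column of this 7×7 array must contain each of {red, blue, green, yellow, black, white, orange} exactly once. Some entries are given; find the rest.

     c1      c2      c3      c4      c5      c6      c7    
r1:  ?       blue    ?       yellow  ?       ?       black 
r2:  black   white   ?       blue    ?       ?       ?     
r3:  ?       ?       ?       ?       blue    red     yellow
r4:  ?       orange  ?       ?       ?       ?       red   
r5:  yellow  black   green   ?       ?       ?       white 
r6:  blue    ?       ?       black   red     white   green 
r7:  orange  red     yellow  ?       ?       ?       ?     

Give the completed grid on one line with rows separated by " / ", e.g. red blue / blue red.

red blue white yellow green orange black / black white red blue yellow green orange / white green black orange blue red yellow / green orange blue white black yellow red / yellow black green red orange blue white / blue yellow orange black red white green / orange red yellow green white black blue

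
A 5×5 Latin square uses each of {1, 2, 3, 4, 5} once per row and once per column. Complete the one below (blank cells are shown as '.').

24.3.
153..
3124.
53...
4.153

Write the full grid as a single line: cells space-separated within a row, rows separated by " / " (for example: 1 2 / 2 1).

2 4 5 3 1 / 1 5 3 2 4 / 3 1 2 4 5 / 5 3 4 1 2 / 4 2 1 5 3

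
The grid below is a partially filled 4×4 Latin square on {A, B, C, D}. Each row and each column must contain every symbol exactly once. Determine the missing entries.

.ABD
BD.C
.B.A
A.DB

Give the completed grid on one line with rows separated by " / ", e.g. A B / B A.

C A B D / B D A C / D B C A / A C D B

At row 1, column 1: row 1 has {A,B,D}; column 1 has {A,B}; that leaves C.
At row 2, column 3: row 2 has {B,C,D}; column 3 has {B,D}; that leaves A.
At row 3, column 1: row 3 has {A,B}; column 1 has {A,B,C}; that leaves D.
At row 3, column 3: row 3 has {A,B,D}; column 3 has {A,B,D}; that leaves C.
At row 4, column 2: row 4 has {A,B,D}; column 2 has {A,B,D}; that leaves C.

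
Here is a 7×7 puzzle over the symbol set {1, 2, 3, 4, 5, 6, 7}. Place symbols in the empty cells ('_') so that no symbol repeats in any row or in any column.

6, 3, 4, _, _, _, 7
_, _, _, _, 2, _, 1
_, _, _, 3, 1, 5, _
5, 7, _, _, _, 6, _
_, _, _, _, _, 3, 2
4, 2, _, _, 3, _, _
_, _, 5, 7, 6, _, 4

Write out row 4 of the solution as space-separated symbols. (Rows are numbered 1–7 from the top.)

5 7 2 1 4 6 3

(r1,c5): row 1 has {3,4,6,7}; column 5 has {1,2,3,6}, so it must be 5.
(r3,c7): row 3 has {1,3,5}; column 7 has {1,2,4,7}, so it must be 6.
(r4,c5): row 4 has {5,6,7}; column 5 has {1,2,3,5,6}, so it must be 4.
(r4,c7): row 4 has {4,5,6,7}; column 7 has {1,2,4,6,7}, so it must be 3.
(r5,c5): row 5 has {2,3}; column 5 has {1,2,3,4,5,6}, so it must be 7.
(r6,c7): row 6 has {2,3,4}; column 7 has {1,2,3,4,6,7}, so it must be 5.
(r7,c2): row 7 has {4,5,6,7}; column 2 has {2,3,7}, so it must be 1.
(r7,c6): row 7 has {1,4,5,6,7}; column 6 has {3,5,6}, so it must be 2.
(r1,c6): row 1 has {3,4,5,6,7}; column 6 has {2,3,5,6}, so it must be 1.
(r3,c2): row 3 has {1,3,5,6}; column 2 has {1,2,3,7}, so it must be 4.
(r5,c1): row 5 has {2,3,7}; column 1 has {4,5,6}, so it must be 1.
(r5,c3): row 5 has {1,2,3,7}; column 3 has {4,5}, so it must be 6.
(r6,c6): row 6 has {2,3,4,5}; column 6 has {1,2,3,5,6}, so it must be 7.
(r7,c1): row 7 has {1,2,4,5,6,7}; column 1 has {1,4,5,6}, so it must be 3.
(r1,c4): row 1 has {1,3,4,5,6,7}; column 4 has {3,7}, so it must be 2.
(r2,c1): row 2 has {1,2}; column 1 has {1,3,4,5,6}, so it must be 7.
(r2,c3): row 2 has {1,2,7}; column 3 has {4,5,6}, so it must be 3.
(r2,c6): row 2 has {1,2,3,7}; column 6 has {1,2,3,5,6,7}, so it must be 4.
(r3,c1): row 3 has {1,3,4,5,6}; column 1 has {1,3,4,5,6,7}, so it must be 2.
(r3,c3): row 3 has {1,2,3,4,5,6}; column 3 has {3,4,5,6}, so it must be 7.
(r4,c4): row 4 has {3,4,5,6,7}; column 4 has {2,3,7}, so it must be 1.
(r5,c2): row 5 has {1,2,3,6,7}; column 2 has {1,2,3,4,7}, so it must be 5.
(r5,c4): row 5 has {1,2,3,5,6,7}; column 4 has {1,2,3,7}, so it must be 4.
(r6,c3): row 6 has {2,3,4,5,7}; column 3 has {3,4,5,6,7}, so it must be 1.
(r6,c4): row 6 has {1,2,3,4,5,7}; column 4 has {1,2,3,4,7}, so it must be 6.
(r2,c2): row 2 has {1,2,3,4,7}; column 2 has {1,2,3,4,5,7}, so it must be 6.
(r2,c4): row 2 has {1,2,3,4,6,7}; column 4 has {1,2,3,4,6,7}, so it must be 5.
(r4,c3): row 4 has {1,3,4,5,6,7}; column 3 has {1,3,4,5,6,7}, so it must be 2.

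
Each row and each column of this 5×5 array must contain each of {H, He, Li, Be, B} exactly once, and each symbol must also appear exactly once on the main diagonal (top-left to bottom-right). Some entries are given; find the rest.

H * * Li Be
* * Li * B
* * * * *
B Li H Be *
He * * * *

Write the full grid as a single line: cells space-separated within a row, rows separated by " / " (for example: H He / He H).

row 2 has {Li,B}; column 1 has {H,He,B} — only Be is left for (r2,c1).
row 2 has {Li,Be,B}; column 2 has {Li}; the diagonal has {H,Be} — only He is left for (r2,c2).
row 2 has {He,Li,Be,B}; column 4 has {Li,Be} — only H is left for (r2,c4).
row 3 is empty so far; column 1 has {H,He,Be,B} — only Li is left for (r3,c1).
row 3 has {Li}; column 3 has {H,Li}; the diagonal has {H,He,Be} — only B is left for (r3,c3).
row 3 has {Li,B}; column 4 has {H,Li,Be} — only He is left for (r3,c4).
row 3 has {He,Li,B}; column 5 has {Be,B} — only H is left for (r3,c5).
row 4 has {H,Li,Be,B}; column 5 has {H,Be,B} — only He is left for (r4,c5).
row 5 has {He}; column 3 has {H,Li,B} — only Be is left for (r5,c3).
row 5 has {He,Be}; column 4 has {H,He,Li,Be} — only B is left for (r5,c4).
row 5 has {He,Be,B}; column 5 has {H,He,Be,B}; the diagonal has {H,He,Be,B} — only Li is left for (r5,c5).
row 1 has {H,Li,Be}; column 2 has {He,Li} — only B is left for (r1,c2).
row 1 has {H,Li,Be,B}; column 3 has {H,Li,Be,B} — only He is left for (r1,c3).
row 3 has {H,He,Li,B}; column 2 has {He,Li,B} — only Be is left for (r3,c2).
row 5 has {He,Li,Be,B}; column 2 has {He,Li,Be,B} — only H is left for (r5,c2).

H B He Li Be / Be He Li H B / Li Be B He H / B Li H Be He / He H Be B Li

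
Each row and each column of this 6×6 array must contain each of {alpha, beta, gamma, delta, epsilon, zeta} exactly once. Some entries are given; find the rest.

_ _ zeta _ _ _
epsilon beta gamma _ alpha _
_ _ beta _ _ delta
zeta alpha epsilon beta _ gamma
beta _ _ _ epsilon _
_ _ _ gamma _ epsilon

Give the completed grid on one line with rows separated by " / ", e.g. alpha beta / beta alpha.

(r2,c6) = zeta
(r4,c5) = delta
(r5,c6) = alpha
(r1,c6) = beta
(r2,c4) = delta
(r5,c3) = delta
(r5,c4) = zeta
(r6,c3) = alpha
(r1,c5) = gamma
(r3,c5) = zeta
(r5,c2) = gamma
(r6,c1) = delta
(r6,c2) = zeta
(r6,c5) = beta
(r1,c1) = alpha
(r1,c4) = epsilon
(r3,c1) = gamma
(r3,c2) = epsilon
(r3,c4) = alpha
(r1,c2) = delta

alpha delta zeta epsilon gamma beta / epsilon beta gamma delta alpha zeta / gamma epsilon beta alpha zeta delta / zeta alpha epsilon beta delta gamma / beta gamma delta zeta epsilon alpha / delta zeta alpha gamma beta epsilon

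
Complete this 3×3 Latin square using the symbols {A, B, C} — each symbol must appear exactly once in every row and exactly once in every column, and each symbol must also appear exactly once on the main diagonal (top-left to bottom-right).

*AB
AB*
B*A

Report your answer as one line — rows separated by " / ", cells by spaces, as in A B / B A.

C A B / A B C / B C A

(r1,c1) = C
(r2,c3) = C
(r3,c2) = C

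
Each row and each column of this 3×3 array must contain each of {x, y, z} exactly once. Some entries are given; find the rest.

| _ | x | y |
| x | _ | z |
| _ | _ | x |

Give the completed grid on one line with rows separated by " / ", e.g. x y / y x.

z x y / x y z / y z x

(r1,c1) = z
(r2,c2) = y
(r3,c1) = y
(r3,c2) = z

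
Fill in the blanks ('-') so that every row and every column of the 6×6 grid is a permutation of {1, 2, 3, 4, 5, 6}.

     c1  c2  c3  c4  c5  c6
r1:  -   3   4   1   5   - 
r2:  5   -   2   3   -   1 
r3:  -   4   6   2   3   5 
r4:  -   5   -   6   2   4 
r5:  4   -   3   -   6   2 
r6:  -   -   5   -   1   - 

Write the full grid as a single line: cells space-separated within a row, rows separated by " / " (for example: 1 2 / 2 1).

2 3 4 1 5 6 / 5 6 2 3 4 1 / 1 4 6 2 3 5 / 3 5 1 6 2 4 / 4 1 3 5 6 2 / 6 2 5 4 1 3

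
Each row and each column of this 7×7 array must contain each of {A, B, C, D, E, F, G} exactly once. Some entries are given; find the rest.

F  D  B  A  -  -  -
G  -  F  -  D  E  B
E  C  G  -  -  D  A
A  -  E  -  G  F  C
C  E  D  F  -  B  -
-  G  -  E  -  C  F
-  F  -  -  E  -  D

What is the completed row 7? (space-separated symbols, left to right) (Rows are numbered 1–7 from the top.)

B F C G E A D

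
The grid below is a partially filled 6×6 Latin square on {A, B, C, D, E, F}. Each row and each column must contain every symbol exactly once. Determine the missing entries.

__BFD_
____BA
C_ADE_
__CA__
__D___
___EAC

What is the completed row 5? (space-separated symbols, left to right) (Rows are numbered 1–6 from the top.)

E A D B C F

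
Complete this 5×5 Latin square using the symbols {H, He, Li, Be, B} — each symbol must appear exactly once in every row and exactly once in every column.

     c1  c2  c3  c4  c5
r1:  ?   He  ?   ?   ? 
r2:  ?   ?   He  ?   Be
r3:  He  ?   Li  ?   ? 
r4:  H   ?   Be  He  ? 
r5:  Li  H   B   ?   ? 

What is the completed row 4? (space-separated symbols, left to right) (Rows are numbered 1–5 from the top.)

H B Be He Li

At row 1, column 3: row 1 has {He}; column 3 has {He,Li,Be,B}; that leaves H.
At row 2, column 1: row 2 has {He,Be}; column 1 has {H,He,Li}; that leaves B.
At row 2, column 2: row 2 has {He,Be,B}; column 2 has {H,He}; that leaves Li.
At row 2, column 4: row 2 has {He,Li,Be,B}; column 4 has {He}; that leaves H.
At row 4, column 2: row 4 has {H,He,Be}; column 2 has {H,He,Li}; that leaves B.
At row 4, column 5: row 4 has {H,He,Be,B}; column 5 has {Be}; that leaves Li.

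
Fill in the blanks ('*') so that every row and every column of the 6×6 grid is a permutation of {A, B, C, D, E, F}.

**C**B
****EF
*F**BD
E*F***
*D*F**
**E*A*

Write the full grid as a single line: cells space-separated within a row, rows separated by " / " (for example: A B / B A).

(r3,c3) = A
(r5,c3) = B
(r5,c5) = C
(r6,c6) = C
(r2,c3) = D
(r3,c1) = C
(r3,c4) = E
(r4,c5) = D
(r4,c6) = A
(r5,c1) = A
(r5,c6) = E
(r6,c2) = B
(r6,c4) = D
(r1,c4) = A
(r1,c5) = F
(r2,c1) = B
(r2,c4) = C
(r4,c2) = C
(r4,c4) = B
(r6,c1) = F
(r1,c1) = D
(r1,c2) = E
(r2,c2) = A

D E C A F B / B A D C E F / C F A E B D / E C F B D A / A D B F C E / F B E D A C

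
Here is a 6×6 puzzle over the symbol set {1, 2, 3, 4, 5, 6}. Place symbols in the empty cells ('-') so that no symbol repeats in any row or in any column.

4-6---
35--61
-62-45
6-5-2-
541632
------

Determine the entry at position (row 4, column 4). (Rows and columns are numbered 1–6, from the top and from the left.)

(r1,c6) = 3
(r2,c3) = 4
(r2,c4) = 2
(r3,c1) = 1
(r3,c4) = 3
(r4,c6) = 4
(r6,c1) = 2
(r6,c3) = 3
(r6,c6) = 6
(r4,c4) = 1

1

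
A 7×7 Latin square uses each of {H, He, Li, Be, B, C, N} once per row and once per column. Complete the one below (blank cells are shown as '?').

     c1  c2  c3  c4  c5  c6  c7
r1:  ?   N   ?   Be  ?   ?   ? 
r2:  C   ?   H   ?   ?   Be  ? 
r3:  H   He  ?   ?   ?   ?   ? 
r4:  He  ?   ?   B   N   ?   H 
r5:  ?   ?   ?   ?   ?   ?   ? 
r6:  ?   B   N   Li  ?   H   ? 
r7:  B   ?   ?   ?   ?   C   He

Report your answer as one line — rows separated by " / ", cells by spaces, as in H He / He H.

Li N C Be H He B / C Li H He B Be N / H He B C Li N Be / He C Be B N Li H / N Be He H C B Li / Be B N Li He H C / B H Li N Be C He

row 1 has {Be,N}; column 1 has {H,He,B,C} — only Li is left for (r1,c1).
row 2 has {H,Be,C}; column 2 has {He,B,N} — only Li is left for (r2,c2).
row 4 has {H,He,B,N}; column 6 has {H,Be,C} — only Li is left for (r4,c6).
row 6 has {H,Li,B,N}; column 1 has {H,He,Li,B,C} — only Be is left for (r6,c1).
row 6 has {H,Li,Be,B,N}; column 7 has {H,He} — only C is left for (r6,c7).
row 1 has {Li,Be,N}; column 7 has {H,He,C} — only B is left for (r1,c7).
row 2 has {H,Li,Be,C}; column 7 has {H,He,B,C} — only N is left for (r2,c7).
row 5 is empty so far; column 1 has {H,He,Li,Be,B,C} — only N is left for (r5,c1).
row 6 has {H,Li,Be,B,C,N}; column 5 has {N} — only He is left for (r6,c5).
row 1 has {Li,Be,B,N}; column 6 has {H,Li,Be,C} — only He is left for (r1,c6).
row 2 has {H,Li,Be,C,N}; column 4 has {Li,Be,B} — only He is left for (r2,c4).
row 2 has {H,He,Li,Be,C,N}; column 5 has {He,N} — only B is left for (r2,c5).
row 5 has {N}; column 6 has {H,He,Li,Be,C} — only B is left for (r5,c6).
row 1 has {He,Li,Be,B,N}; column 3 has {H,N} — only C is left for (r1,c3).
row 1 has {He,Li,Be,B,C,N}; column 5 has {He,B,N} — only H is left for (r1,c5).
row 3 has {H,He}; column 6 has {H,He,Li,Be,B,C} — only N is left for (r3,c6).
row 4 has {H,He,Li,B,N}; column 3 has {H,C,N} — only Be is left for (r4,c3).
row 7 has {He,B,C}; column 3 has {H,Be,C,N} — only Li is left for (r7,c3).
row 7 has {He,Li,B,C}; column 5 has {H,He,B,N} — only Be is left for (r7,c5).
row 3 has {H,He,N}; column 3 has {H,Li,Be,C,N} — only B is left for (r3,c3).
row 3 has {H,He,B,N}; column 4 has {He,Li,Be,B} — only C is left for (r3,c4).
row 3 has {H,He,B,C,N}; column 5 has {H,He,Be,B,N} — only Li is left for (r3,c5).
row 3 has {H,He,Li,B,C,N}; column 7 has {H,He,B,C,N} — only Be is left for (r3,c7).
row 4 has {H,He,Li,Be,B,N}; column 2 has {He,Li,B,N} — only C is left for (r4,c2).
row 5 has {B,N}; column 3 has {H,Li,Be,B,C,N} — only He is left for (r5,c3).
row 5 has {He,B,N}; column 4 has {He,Li,Be,B,C} — only H is left for (r5,c4).
row 5 has {H,He,B,N}; column 5 has {H,He,Li,Be,B,N} — only C is left for (r5,c5).
row 5 has {H,He,B,C,N}; column 7 has {H,He,Be,B,C,N} — only Li is left for (r5,c7).
row 7 has {He,Li,Be,B,C}; column 2 has {He,Li,B,C,N} — only H is left for (r7,c2).
row 7 has {H,He,Li,Be,B,C}; column 4 has {H,He,Li,Be,B,C} — only N is left for (r7,c4).
row 5 has {H,He,Li,B,C,N}; column 2 has {H,He,Li,B,C,N} — only Be is left for (r5,c2).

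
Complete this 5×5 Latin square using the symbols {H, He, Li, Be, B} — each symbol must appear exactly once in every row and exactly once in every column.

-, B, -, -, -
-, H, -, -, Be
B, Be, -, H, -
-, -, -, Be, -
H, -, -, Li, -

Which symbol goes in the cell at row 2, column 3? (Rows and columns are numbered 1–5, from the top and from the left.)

He

row 1 has {B}; column 4 has {H,Li,Be} — only He is left for (r1,c4).
row 2 has {H,Be}; column 4 has {H,He,Li,Be} — only B is left for (r2,c4).
row 5 has {H,Li}; column 2 has {H,Be,B} — only He is left for (r5,c2).
row 5 has {H,He,Li}; column 5 has {Be} — only B is left for (r5,c5).
row 4 has {Be}; column 2 has {H,He,Be,B} — only Li is left for (r4,c2).
row 5 has {H,He,Li,B}; column 3 is empty so far — only Be is left for (r5,c3).
row 4 has {Li,Be}; column 1 has {H,B} — only He is left for (r4,c1).
row 4 has {He,Li,Be}; column 5 has {Be,B} — only H is left for (r4,c5).
row 1 has {He,B}; column 5 has {H,Be,B} — only Li is left for (r1,c5).
row 2 has {H,Be,B}; column 1 has {H,He,B} — only Li is left for (r2,c1).
row 2 has {H,Li,Be,B}; column 3 has {Be} — only He is left for (r2,c3).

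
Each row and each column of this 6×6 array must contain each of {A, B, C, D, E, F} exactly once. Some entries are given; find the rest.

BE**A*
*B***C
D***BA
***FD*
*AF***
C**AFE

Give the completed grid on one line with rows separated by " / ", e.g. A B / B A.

row 2 has {B,C}; column 5 has {A,B,D,F} — only E is left for (r2,c5).
row 4 has {D,F}; column 2 has {A,B,E} — only C is left for (r4,c2).
row 4 has {C,D,F}; column 6 has {A,C,E} — only B is left for (r4,c6).
row 5 has {A,F}; column 1 has {B,C,D} — only E is left for (r5,c1).
row 5 has {A,E,F}; column 5 has {A,B,D,E,F} — only C is left for (r5,c5).
row 5 has {A,C,E,F}; column 6 has {A,B,C,E} — only D is left for (r5,c6).
row 6 has {A,C,E,F}; column 2 has {A,B,C,E} — only D is left for (r6,c2).
row 6 has {A,C,D,E,F}; column 3 has {F} — only B is left for (r6,c3).
row 1 has {A,B,E}; column 6 has {A,B,C,D,E} — only F is left for (r1,c6).
row 2 has {B,C,E}; column 4 has {A,F} — only D is left for (r2,c4).
row 3 has {A,B,D}; column 2 has {A,B,C,D,E} — only F is left for (r3,c2).
row 4 has {B,C,D,F}; column 1 has {B,C,D,E} — only A is left for (r4,c1).
row 4 has {A,B,C,D,F}; column 3 has {B,F} — only E is left for (r4,c3).
row 5 has {A,C,D,E,F}; column 4 has {A,D,F} — only B is left for (r5,c4).
row 1 has {A,B,E,F}; column 4 has {A,B,D,F} — only C is left for (r1,c4).
row 2 has {B,C,D,E}; column 1 has {A,B,C,D,E} — only F is left for (r2,c1).
row 2 has {B,C,D,E,F}; column 3 has {B,E,F} — only A is left for (r2,c3).
row 3 has {A,B,D,F}; column 3 has {A,B,E,F} — only C is left for (r3,c3).
row 3 has {A,B,C,D,F}; column 4 has {A,B,C,D,F} — only E is left for (r3,c4).
row 1 has {A,B,C,E,F}; column 3 has {A,B,C,E,F} — only D is left for (r1,c3).

B E D C A F / F B A D E C / D F C E B A / A C E F D B / E A F B C D / C D B A F E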